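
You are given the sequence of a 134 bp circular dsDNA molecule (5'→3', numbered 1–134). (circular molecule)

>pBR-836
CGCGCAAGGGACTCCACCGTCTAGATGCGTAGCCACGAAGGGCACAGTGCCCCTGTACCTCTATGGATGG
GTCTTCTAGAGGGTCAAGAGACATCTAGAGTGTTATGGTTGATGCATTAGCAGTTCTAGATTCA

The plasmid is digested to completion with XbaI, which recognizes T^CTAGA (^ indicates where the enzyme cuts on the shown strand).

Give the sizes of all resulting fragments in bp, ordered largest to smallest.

XbaI sites (TCTAGA) start at positions 20, 75, 94, 125.
XbaI cuts after the first base of each site, so after positions 20, 75, 94, 125.
Circular molecule, 4 cuts → 4 fragments:
  21–75 → 55 bp
  76–94 → 19 bp
  95–125 → 31 bp
  126–134 then 1–20 → 9 + 20 = 29 bp
Sorted largest to smallest: 55, 31, 29, 19 bp.

55, 31, 29, 19 bp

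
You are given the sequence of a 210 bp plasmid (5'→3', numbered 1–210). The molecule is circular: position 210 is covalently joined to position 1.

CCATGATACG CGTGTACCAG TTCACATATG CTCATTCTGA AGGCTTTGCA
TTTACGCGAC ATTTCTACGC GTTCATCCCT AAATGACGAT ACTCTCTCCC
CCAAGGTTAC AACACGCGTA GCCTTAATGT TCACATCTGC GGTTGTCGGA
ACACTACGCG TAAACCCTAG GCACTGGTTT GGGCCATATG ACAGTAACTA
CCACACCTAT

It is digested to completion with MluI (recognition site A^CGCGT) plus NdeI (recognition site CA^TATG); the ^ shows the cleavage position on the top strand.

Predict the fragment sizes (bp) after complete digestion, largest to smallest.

47, 42, 41, 32, 30, 18 bp

MluI sites (ACGCGT) start at positions 8, 67, 114, 156.
MluI cuts after the first base of each site, so after positions 8, 67, 114, 156.
NdeI sites (CATATG) start at positions 25, 185.
NdeI cuts after base 2 of each site, so after positions 26, 186.
Combined cut positions: 8, 26, 67, 114, 156, 186.
Circular molecule, 6 cuts → 6 fragments:
  9–26 → 18 bp
  27–67 → 41 bp
  68–114 → 47 bp
  115–156 → 42 bp
  157–186 → 30 bp
  187–210 then 1–8 → 24 + 8 = 32 bp
Sorted largest to smallest: 47, 42, 41, 32, 30, 18 bp.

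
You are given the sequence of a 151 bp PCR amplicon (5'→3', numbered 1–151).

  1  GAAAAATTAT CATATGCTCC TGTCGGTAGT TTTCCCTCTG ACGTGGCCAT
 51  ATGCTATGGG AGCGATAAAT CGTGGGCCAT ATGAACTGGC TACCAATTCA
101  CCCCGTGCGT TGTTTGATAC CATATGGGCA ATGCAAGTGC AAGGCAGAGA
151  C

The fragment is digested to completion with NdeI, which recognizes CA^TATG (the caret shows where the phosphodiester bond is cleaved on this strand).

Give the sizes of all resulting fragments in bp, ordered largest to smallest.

43, 37, 30, 29, 12 bp

NdeI sites (CATATG) start at positions 11, 48, 78, 121.
NdeI cuts after base 2 of each site, so after positions 12, 49, 79, 122.
Linear molecule, 4 cuts → 5 fragments:
  1–12 → 12 bp
  13–49 → 37 bp
  50–79 → 30 bp
  80–122 → 43 bp
  123–151 → 29 bp
Sorted largest to smallest: 43, 37, 30, 29, 12 bp.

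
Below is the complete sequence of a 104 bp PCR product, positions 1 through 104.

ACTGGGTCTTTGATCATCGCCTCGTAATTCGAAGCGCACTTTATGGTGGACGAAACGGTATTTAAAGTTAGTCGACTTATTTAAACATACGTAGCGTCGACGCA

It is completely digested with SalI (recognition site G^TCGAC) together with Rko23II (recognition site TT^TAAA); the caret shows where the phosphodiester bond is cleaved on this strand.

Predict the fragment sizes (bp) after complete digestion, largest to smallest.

SalI sites (GTCGAC) start at positions 71, 96.
SalI cuts after the first base of each site, so after positions 71, 96.
Rko23II sites (TTTAAA) start at positions 61, 80.
Rko23II cuts after base 2 of each site, so after positions 62, 81.
Combined cut positions: 62, 71, 81, 96.
Linear molecule, 4 cuts → 5 fragments:
  1–62 → 62 bp
  63–71 → 9 bp
  72–81 → 10 bp
  82–96 → 15 bp
  97–104 → 8 bp
Sorted largest to smallest: 62, 15, 10, 9, 8 bp.

62, 15, 10, 9, 8 bp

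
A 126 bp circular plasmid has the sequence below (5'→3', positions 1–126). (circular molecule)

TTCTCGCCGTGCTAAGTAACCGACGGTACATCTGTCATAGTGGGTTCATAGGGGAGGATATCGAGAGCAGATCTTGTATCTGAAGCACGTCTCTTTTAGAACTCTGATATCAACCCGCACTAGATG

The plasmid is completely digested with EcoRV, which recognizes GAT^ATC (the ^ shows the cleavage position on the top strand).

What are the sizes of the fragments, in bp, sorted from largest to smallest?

EcoRV sites (GATATC) start at positions 57, 106.
EcoRV cuts after base 3 of each site, so after positions 59, 108.
Circular molecule, 2 cuts → 2 fragments:
  60–108 → 49 bp
  109–126 then 1–59 → 18 + 59 = 77 bp
Sorted largest to smallest: 77, 49 bp.

77, 49 bp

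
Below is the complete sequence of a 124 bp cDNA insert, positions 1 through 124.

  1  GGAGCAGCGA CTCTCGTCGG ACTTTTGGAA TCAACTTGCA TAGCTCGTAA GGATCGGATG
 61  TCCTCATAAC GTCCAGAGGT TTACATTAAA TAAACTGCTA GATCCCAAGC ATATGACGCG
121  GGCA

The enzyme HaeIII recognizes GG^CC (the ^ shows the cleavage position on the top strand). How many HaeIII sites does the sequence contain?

No occurrence of GGCC is present in the sequence.
HaeIII does not cut: 0 sites.

0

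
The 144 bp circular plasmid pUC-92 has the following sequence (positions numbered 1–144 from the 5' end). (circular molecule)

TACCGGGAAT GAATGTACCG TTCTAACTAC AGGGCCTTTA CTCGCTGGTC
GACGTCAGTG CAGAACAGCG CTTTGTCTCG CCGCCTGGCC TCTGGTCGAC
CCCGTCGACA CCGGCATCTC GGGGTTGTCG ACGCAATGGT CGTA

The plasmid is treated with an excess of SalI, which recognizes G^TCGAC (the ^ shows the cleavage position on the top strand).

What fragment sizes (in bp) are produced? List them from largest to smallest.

SalI sites (GTCGAC) start at positions 48, 95, 104, 127.
SalI cuts after the first base of each site, so after positions 48, 95, 104, 127.
Circular molecule, 4 cuts → 4 fragments:
  49–95 → 47 bp
  96–104 → 9 bp
  105–127 → 23 bp
  128–144 then 1–48 → 17 + 48 = 65 bp
Sorted largest to smallest: 65, 47, 23, 9 bp.

65, 47, 23, 9 bp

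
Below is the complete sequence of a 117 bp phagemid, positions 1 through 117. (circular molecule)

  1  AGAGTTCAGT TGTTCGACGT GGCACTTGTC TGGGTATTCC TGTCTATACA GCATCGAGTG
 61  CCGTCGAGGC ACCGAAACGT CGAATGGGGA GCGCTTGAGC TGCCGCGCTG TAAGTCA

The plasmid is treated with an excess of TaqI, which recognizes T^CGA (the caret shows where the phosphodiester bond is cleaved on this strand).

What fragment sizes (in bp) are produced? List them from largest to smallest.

TaqI sites (TCGA) start at positions 14, 54, 64, 80.
TaqI cuts after the first base of each site, so after positions 14, 54, 64, 80.
Circular molecule, 4 cuts → 4 fragments:
  15–54 → 40 bp
  55–64 → 10 bp
  65–80 → 16 bp
  81–117 then 1–14 → 37 + 14 = 51 bp
Sorted largest to smallest: 51, 40, 16, 10 bp.

51, 40, 16, 10 bp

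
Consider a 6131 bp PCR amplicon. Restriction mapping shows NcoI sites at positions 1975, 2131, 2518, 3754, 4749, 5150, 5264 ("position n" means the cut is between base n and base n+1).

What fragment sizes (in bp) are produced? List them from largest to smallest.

Linear molecule, 7 cuts → 8 fragments:
  1975 − 0 = 1975 bp
  2131 − 1975 = 156 bp
  2518 − 2131 = 387 bp
  3754 − 2518 = 1236 bp
  4749 − 3754 = 995 bp
  5150 − 4749 = 401 bp
  5264 − 5150 = 114 bp
  6131 − 5264 = 867 bp
Sorted largest to smallest: 1975, 1236, 995, 867, 401, 387, 156, 114 bp.

1975, 1236, 995, 867, 401, 387, 156, 114 bp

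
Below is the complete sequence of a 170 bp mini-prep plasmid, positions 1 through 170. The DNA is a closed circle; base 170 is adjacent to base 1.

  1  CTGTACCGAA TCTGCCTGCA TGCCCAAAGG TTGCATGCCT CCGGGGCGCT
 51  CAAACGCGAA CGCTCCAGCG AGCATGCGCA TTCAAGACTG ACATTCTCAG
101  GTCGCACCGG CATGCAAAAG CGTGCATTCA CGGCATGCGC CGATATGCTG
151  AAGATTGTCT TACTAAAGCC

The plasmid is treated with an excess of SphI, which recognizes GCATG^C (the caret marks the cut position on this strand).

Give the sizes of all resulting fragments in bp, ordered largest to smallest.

SphI sites (GCATGC) start at positions 18, 33, 72, 110, 133.
SphI cuts after base 5 of each site (before the last base), so after positions 22, 37, 76, 114, 137.
Circular molecule, 5 cuts → 5 fragments:
  23–37 → 15 bp
  38–76 → 39 bp
  77–114 → 38 bp
  115–137 → 23 bp
  138–170 then 1–22 → 33 + 22 = 55 bp
Sorted largest to smallest: 55, 39, 38, 23, 15 bp.

55, 39, 38, 23, 15 bp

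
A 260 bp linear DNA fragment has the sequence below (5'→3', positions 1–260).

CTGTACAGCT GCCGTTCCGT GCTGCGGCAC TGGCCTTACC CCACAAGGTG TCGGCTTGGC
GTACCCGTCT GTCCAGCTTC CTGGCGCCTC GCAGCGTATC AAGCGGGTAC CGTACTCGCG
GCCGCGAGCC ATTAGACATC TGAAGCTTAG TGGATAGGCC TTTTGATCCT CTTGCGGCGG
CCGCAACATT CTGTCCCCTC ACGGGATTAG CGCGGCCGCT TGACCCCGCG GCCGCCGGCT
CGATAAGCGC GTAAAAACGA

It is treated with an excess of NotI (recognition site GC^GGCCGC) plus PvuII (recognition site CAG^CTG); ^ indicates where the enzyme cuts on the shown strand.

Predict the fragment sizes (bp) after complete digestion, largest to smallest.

111, 59, 35, 31, 16, 8 bp

NotI sites (GCGGCCGC) start at positions 118, 177, 212, 228.
NotI cuts after base 2 of each site, so after positions 119, 178, 213, 229.
The PvuII site (CAGCTG) starts at position 6.
PvuII cuts after base 3 of each site, so after position 8.
Combined cut positions: 8, 119, 178, 213, 229.
Linear molecule, 5 cuts → 6 fragments:
  1–8 → 8 bp
  9–119 → 111 bp
  120–178 → 59 bp
  179–213 → 35 bp
  214–229 → 16 bp
  230–260 → 31 bp
Sorted largest to smallest: 111, 59, 35, 31, 16, 8 bp.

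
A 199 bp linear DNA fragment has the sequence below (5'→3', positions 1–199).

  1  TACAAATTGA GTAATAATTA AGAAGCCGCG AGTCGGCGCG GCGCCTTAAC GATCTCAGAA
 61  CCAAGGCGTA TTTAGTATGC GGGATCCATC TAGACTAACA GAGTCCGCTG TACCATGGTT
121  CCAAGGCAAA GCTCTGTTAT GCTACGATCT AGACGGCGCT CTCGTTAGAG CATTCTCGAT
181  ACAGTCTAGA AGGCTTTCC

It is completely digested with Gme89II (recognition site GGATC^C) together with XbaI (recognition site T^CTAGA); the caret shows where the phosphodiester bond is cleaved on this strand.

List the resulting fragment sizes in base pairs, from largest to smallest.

86, 59, 37, 14, 3 bp

The Gme89II site (GGATCC) starts at position 82.
Gme89II cuts after base 5 of each site (before the last base), so after position 86.
XbaI sites (TCTAGA) start at positions 89, 148, 185.
XbaI cuts after the first base of each site, so after positions 89, 148, 185.
Combined cut positions: 86, 89, 148, 185.
Linear molecule, 4 cuts → 5 fragments:
  1–86 → 86 bp
  87–89 → 3 bp
  90–148 → 59 bp
  149–185 → 37 bp
  186–199 → 14 bp
Sorted largest to smallest: 86, 59, 37, 14, 3 bp.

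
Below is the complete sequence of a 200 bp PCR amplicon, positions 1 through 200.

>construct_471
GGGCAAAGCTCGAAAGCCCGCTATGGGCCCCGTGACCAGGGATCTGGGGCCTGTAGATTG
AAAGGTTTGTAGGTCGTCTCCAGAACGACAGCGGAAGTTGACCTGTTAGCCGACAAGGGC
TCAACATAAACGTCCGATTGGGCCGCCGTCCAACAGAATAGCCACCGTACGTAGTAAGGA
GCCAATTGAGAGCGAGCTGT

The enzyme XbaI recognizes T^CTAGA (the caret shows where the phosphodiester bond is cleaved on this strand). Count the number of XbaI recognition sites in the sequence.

0

No occurrence of TCTAGA is present in the sequence.
XbaI does not cut: 0 sites.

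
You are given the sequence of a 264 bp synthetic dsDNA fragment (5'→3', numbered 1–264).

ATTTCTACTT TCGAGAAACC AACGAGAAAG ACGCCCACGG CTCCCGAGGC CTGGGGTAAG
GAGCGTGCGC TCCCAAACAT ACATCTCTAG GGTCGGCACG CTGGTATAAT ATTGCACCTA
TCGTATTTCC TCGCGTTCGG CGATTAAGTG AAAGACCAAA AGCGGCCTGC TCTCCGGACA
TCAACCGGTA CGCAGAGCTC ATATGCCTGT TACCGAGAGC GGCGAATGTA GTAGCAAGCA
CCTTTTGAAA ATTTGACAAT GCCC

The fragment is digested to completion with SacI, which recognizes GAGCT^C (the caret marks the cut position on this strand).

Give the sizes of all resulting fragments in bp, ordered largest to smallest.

199, 65 bp

The SacI site (GAGCTC) starts at position 195.
SacI cuts after base 5 of each site (before the last base), so after position 199.
Linear molecule, 1 cut → 2 fragments:
  1–199 → 199 bp
  200–264 → 65 bp
Sorted largest to smallest: 199, 65 bp.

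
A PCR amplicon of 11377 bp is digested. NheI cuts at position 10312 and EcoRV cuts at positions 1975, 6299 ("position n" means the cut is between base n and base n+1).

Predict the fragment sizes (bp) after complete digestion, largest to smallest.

4324, 4013, 1975, 1065 bp

Combined cut positions (sorted): 1975, 6299, 10312.
Linear molecule, 3 cuts → 4 fragments:
  1975 − 0 = 1975 bp
  6299 − 1975 = 4324 bp
  10312 − 6299 = 4013 bp
  11377 − 10312 = 1065 bp
Sorted largest to smallest: 4324, 4013, 1975, 1065 bp.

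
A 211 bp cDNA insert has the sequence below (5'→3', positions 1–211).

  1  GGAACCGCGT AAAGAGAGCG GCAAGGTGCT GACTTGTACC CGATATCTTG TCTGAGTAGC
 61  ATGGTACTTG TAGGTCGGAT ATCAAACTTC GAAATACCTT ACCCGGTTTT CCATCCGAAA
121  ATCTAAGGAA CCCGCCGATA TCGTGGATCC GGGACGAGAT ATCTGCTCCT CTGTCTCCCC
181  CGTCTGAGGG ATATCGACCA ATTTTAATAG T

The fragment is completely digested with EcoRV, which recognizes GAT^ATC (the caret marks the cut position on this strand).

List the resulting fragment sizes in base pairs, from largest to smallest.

EcoRV sites (GATATC) start at positions 42, 78, 137, 158, 190.
EcoRV cuts after base 3 of each site, so after positions 44, 80, 139, 160, 192.
Linear molecule, 5 cuts → 6 fragments:
  1–44 → 44 bp
  45–80 → 36 bp
  81–139 → 59 bp
  140–160 → 21 bp
  161–192 → 32 bp
  193–211 → 19 bp
Sorted largest to smallest: 59, 44, 36, 32, 21, 19 bp.

59, 44, 36, 32, 21, 19 bp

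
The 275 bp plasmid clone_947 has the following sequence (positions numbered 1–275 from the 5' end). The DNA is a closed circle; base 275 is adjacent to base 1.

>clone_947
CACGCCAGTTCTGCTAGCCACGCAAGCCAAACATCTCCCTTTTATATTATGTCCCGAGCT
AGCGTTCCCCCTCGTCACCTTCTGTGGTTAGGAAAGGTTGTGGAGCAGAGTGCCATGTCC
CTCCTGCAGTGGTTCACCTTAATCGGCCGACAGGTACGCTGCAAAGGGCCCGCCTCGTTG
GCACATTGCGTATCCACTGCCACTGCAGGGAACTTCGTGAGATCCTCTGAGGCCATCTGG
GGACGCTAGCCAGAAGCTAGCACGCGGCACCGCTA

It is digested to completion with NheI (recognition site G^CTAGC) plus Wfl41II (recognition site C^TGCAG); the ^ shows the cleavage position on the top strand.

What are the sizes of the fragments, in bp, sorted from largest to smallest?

79, 66, 45, 42, 32, 11 bp

NheI sites (GCTAGC) start at positions 13, 58, 245, 256.
NheI cuts after the first base of each site, so after positions 13, 58, 245, 256.
Wfl41II sites (CTGCAG) start at positions 124, 203.
Wfl41II cuts after the first base of each site, so after positions 124, 203.
Combined cut positions: 13, 58, 124, 203, 245, 256.
Circular molecule, 6 cuts → 6 fragments:
  14–58 → 45 bp
  59–124 → 66 bp
  125–203 → 79 bp
  204–245 → 42 bp
  246–256 → 11 bp
  257–275 then 1–13 → 19 + 13 = 32 bp
Sorted largest to smallest: 79, 66, 45, 42, 32, 11 bp.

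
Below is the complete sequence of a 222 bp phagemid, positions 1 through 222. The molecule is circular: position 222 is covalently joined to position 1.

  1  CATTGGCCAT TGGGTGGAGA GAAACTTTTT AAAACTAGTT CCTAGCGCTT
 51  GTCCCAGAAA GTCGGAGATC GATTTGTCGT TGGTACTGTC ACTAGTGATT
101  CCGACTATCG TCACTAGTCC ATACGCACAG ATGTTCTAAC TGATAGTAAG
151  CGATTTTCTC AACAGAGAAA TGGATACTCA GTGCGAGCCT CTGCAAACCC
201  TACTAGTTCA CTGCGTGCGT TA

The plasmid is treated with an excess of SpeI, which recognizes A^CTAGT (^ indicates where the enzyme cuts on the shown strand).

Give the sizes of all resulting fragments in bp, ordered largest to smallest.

SpeI sites (ACTAGT) start at positions 34, 91, 113, 202.
SpeI cuts after the first base of each site, so after positions 34, 91, 113, 202.
Circular molecule, 4 cuts → 4 fragments:
  35–91 → 57 bp
  92–113 → 22 bp
  114–202 → 89 bp
  203–222 then 1–34 → 20 + 34 = 54 bp
Sorted largest to smallest: 89, 57, 54, 22 bp.

89, 57, 54, 22 bp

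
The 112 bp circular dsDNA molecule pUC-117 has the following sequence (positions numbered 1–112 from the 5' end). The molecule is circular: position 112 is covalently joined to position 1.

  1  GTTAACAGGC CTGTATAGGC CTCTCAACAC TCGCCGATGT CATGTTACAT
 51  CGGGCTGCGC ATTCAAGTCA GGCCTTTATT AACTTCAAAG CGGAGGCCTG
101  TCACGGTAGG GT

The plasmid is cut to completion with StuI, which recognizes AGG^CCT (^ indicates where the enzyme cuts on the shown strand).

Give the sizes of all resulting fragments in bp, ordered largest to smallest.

53, 25, 24, 10 bp

StuI sites (AGGCCT) start at positions 7, 17, 70, 94.
StuI cuts after base 3 of each site, so after positions 9, 19, 72, 96.
Circular molecule, 4 cuts → 4 fragments:
  10–19 → 10 bp
  20–72 → 53 bp
  73–96 → 24 bp
  97–112 then 1–9 → 16 + 9 = 25 bp
Sorted largest to smallest: 53, 25, 24, 10 bp.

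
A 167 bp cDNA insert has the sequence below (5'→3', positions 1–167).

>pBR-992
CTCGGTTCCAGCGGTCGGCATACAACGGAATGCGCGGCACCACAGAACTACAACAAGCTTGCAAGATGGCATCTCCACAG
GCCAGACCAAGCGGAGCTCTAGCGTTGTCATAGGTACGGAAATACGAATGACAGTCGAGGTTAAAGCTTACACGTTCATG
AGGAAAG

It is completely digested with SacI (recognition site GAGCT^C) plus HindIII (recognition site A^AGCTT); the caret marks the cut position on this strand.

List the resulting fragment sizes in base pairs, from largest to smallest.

55, 46, 43, 23 bp

The SacI site (GAGCTC) starts at position 94.
SacI cuts after base 5 of each site (before the last base), so after position 98.
HindIII sites (AAGCTT) start at positions 55, 144.
HindIII cuts after the first base of each site, so after positions 55, 144.
Combined cut positions: 55, 98, 144.
Linear molecule, 3 cuts → 4 fragments:
  1–55 → 55 bp
  56–98 → 43 bp
  99–144 → 46 bp
  145–167 → 23 bp
Sorted largest to smallest: 55, 46, 43, 23 bp.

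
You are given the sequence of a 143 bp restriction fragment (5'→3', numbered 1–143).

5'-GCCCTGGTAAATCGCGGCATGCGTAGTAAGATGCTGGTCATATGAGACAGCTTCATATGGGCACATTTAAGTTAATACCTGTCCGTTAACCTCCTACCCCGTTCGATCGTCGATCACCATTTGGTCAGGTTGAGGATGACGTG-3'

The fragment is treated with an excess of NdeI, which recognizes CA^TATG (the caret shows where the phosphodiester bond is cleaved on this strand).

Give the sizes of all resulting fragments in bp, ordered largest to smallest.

88, 40, 15 bp

NdeI sites (CATATG) start at positions 39, 54.
NdeI cuts after base 2 of each site, so after positions 40, 55.
Linear molecule, 2 cuts → 3 fragments:
  1–40 → 40 bp
  41–55 → 15 bp
  56–143 → 88 bp
Sorted largest to smallest: 88, 40, 15 bp.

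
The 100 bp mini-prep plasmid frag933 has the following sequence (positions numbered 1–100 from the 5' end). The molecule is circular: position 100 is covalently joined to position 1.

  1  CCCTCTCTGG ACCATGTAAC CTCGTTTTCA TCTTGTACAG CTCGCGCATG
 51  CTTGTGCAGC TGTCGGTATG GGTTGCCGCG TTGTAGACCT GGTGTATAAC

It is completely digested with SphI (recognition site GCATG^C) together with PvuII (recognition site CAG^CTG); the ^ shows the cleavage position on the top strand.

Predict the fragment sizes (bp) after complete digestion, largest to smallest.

The SphI site (GCATGC) starts at position 46.
SphI cuts after base 5 of each site (before the last base), so after position 50.
The PvuII site (CAGCTG) starts at position 57.
PvuII cuts after base 3 of each site, so after position 59.
Combined cut positions: 50, 59.
Circular molecule, 2 cuts → 2 fragments:
  51–59 → 9 bp
  60–100 then 1–50 → 41 + 50 = 91 bp
Sorted largest to smallest: 91, 9 bp.

91, 9 bp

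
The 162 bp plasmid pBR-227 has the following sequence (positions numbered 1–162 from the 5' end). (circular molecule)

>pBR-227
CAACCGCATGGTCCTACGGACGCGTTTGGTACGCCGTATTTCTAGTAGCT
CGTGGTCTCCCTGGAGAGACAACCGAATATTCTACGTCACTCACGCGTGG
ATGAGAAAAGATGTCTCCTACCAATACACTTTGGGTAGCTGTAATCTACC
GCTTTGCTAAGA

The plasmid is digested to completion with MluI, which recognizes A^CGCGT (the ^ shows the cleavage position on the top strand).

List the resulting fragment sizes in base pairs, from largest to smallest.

MluI sites (ACGCGT) start at positions 20, 93.
MluI cuts after the first base of each site, so after positions 20, 93.
Circular molecule, 2 cuts → 2 fragments:
  21–93 → 73 bp
  94–162 then 1–20 → 69 + 20 = 89 bp
Sorted largest to smallest: 89, 73 bp.

89, 73 bp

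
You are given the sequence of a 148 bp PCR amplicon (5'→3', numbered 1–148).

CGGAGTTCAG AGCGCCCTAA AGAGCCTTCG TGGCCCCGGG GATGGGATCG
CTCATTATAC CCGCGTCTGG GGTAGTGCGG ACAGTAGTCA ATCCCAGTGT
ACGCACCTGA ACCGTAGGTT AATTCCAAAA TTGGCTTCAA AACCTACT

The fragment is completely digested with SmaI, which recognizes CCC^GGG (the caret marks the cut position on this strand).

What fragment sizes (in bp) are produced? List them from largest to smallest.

The SmaI site (CCCGGG) starts at position 35.
SmaI cuts after base 3 of each site, so after position 37.
Linear molecule, 1 cut → 2 fragments:
  1–37 → 37 bp
  38–148 → 111 bp
Sorted largest to smallest: 111, 37 bp.

111, 37 bp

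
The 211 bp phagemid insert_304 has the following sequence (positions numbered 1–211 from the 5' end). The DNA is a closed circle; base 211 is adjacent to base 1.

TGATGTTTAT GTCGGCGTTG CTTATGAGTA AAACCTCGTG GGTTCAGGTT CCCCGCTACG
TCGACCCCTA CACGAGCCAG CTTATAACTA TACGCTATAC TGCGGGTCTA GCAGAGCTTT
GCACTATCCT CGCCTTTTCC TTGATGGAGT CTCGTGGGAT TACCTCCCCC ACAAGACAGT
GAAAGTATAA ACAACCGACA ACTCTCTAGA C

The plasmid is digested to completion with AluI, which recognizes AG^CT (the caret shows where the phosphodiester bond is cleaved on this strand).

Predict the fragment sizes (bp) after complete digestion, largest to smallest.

175, 36 bp

AluI sites (AGCT) start at positions 79, 115.
AluI cuts after base 2 of each site, so after positions 80, 116.
Circular molecule, 2 cuts → 2 fragments:
  81–116 → 36 bp
  117–211 then 1–80 → 95 + 80 = 175 bp
Sorted largest to smallest: 175, 36 bp.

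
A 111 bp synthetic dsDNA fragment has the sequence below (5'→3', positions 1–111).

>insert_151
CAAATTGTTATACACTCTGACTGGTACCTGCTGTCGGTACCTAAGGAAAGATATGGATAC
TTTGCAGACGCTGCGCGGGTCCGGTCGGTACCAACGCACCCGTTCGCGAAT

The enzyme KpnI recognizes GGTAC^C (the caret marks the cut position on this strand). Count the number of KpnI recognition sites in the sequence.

3

GGTACC occurs starting at positions 23, 36, 87.
KpnI cuts at 3 sites.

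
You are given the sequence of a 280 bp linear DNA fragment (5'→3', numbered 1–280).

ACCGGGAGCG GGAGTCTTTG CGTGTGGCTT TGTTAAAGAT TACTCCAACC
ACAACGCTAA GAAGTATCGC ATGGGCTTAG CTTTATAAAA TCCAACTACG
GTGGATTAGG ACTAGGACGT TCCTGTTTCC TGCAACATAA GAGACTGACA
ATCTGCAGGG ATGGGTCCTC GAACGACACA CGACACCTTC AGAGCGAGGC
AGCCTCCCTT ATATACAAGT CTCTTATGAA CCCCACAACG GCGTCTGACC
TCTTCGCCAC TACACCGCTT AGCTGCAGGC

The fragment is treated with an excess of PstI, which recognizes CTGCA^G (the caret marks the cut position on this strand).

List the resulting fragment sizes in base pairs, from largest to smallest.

PstI sites (CTGCAG) start at positions 153, 273.
PstI cuts after base 5 of each site (before the last base), so after positions 157, 277.
Linear molecule, 2 cuts → 3 fragments:
  1–157 → 157 bp
  158–277 → 120 bp
  278–280 → 3 bp
Sorted largest to smallest: 157, 120, 3 bp.

157, 120, 3 bp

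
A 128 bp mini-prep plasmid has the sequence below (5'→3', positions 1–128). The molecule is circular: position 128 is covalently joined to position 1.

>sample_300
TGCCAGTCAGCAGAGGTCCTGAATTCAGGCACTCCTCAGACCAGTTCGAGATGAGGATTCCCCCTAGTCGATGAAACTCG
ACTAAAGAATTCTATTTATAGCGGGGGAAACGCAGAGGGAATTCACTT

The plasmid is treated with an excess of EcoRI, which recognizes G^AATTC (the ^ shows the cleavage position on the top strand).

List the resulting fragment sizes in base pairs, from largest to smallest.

66, 32, 30 bp

EcoRI sites (GAATTC) start at positions 21, 87, 119.
EcoRI cuts after the first base of each site, so after positions 21, 87, 119.
Circular molecule, 3 cuts → 3 fragments:
  22–87 → 66 bp
  88–119 → 32 bp
  120–128 then 1–21 → 9 + 21 = 30 bp
Sorted largest to smallest: 66, 32, 30 bp.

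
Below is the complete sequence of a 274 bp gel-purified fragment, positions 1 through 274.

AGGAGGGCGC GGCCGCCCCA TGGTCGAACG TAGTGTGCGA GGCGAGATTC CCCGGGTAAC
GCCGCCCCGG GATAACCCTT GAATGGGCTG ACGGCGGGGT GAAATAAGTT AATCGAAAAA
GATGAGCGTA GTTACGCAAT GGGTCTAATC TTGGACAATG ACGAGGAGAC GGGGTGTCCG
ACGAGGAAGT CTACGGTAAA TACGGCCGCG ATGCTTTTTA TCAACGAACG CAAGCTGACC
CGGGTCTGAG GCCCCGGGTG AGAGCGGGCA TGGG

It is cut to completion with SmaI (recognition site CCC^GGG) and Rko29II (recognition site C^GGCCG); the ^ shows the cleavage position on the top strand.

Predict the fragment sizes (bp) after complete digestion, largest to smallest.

SmaI sites (CCCGGG) start at positions 51, 66, 239, 253.
SmaI cuts after base 3 of each site, so after positions 53, 68, 241, 255.
Rko29II sites (CGGCCG) start at positions 10, 203.
Rko29II cuts after the first base of each site, so after positions 10, 203.
Combined cut positions: 10, 53, 68, 203, 241, 255.
Linear molecule, 6 cuts → 7 fragments:
  1–10 → 10 bp
  11–53 → 43 bp
  54–68 → 15 bp
  69–203 → 135 bp
  204–241 → 38 bp
  242–255 → 14 bp
  256–274 → 19 bp
Sorted largest to smallest: 135, 43, 38, 19, 15, 14, 10 bp.

135, 43, 38, 19, 15, 14, 10 bp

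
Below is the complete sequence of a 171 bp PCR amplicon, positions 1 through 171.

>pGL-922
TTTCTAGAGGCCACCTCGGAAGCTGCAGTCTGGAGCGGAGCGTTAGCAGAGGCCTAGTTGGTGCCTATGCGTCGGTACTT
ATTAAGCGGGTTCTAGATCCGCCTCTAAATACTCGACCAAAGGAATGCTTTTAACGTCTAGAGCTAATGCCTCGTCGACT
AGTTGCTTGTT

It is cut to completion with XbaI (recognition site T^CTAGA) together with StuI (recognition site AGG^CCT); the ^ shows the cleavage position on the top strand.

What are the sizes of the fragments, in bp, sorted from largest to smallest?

XbaI sites (TCTAGA) start at positions 3, 92, 137.
XbaI cuts after the first base of each site, so after positions 3, 92, 137.
The StuI site (AGGCCT) starts at position 50.
StuI cuts after base 3 of each site, so after position 52.
Combined cut positions: 3, 52, 92, 137.
Linear molecule, 4 cuts → 5 fragments:
  1–3 → 3 bp
  4–52 → 49 bp
  53–92 → 40 bp
  93–137 → 45 bp
  138–171 → 34 bp
Sorted largest to smallest: 49, 45, 40, 34, 3 bp.

49, 45, 40, 34, 3 bp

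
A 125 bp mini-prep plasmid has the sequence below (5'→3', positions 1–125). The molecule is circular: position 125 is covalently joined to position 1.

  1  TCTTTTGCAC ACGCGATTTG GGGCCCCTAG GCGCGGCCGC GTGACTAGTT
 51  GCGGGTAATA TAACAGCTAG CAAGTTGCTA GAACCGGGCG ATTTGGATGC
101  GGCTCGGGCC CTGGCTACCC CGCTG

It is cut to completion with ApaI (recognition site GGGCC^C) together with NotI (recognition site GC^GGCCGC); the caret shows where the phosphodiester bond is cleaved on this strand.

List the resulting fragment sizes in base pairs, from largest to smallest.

ApaI sites (GGGCCC) start at positions 21, 106.
ApaI cuts after base 5 of each site (before the last base), so after positions 25, 110.
The NotI site (GCGGCCGC) starts at position 33.
NotI cuts after base 2 of each site, so after position 34.
Combined cut positions: 25, 34, 110.
Circular molecule, 3 cuts → 3 fragments:
  26–34 → 9 bp
  35–110 → 76 bp
  111–125 then 1–25 → 15 + 25 = 40 bp
Sorted largest to smallest: 76, 40, 9 bp.

76, 40, 9 bp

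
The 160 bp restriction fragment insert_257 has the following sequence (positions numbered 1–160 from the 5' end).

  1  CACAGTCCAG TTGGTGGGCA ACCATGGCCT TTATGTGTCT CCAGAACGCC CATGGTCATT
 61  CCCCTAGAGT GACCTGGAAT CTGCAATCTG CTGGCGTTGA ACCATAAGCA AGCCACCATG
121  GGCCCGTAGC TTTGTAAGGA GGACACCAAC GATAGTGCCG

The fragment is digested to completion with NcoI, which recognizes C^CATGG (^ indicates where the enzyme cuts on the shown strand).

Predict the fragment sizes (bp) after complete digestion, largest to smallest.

NcoI sites (CCATGG) start at positions 22, 50, 116.
NcoI cuts after the first base of each site, so after positions 22, 50, 116.
Linear molecule, 3 cuts → 4 fragments:
  1–22 → 22 bp
  23–50 → 28 bp
  51–116 → 66 bp
  117–160 → 44 bp
Sorted largest to smallest: 66, 44, 28, 22 bp.

66, 44, 28, 22 bp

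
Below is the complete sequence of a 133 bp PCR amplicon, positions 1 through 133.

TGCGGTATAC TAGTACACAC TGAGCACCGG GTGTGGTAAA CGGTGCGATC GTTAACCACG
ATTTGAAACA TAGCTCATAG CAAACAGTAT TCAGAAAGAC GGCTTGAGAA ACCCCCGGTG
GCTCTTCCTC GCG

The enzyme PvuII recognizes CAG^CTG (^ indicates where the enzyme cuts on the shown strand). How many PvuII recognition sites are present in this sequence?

0

No occurrence of CAGCTG is present in the sequence.
PvuII does not cut: 0 sites.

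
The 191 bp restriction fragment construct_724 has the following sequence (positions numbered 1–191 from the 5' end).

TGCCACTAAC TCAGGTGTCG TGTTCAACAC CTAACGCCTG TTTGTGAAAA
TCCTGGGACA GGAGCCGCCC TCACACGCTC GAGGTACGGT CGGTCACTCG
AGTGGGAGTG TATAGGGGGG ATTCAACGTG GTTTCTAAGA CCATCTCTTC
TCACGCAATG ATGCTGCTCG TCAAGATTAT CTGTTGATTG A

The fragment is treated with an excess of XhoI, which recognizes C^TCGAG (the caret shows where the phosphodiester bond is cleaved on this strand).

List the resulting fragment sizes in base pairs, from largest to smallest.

XhoI sites (CTCGAG) start at positions 78, 97.
XhoI cuts after the first base of each site, so after positions 78, 97.
Linear molecule, 2 cuts → 3 fragments:
  1–78 → 78 bp
  79–97 → 19 bp
  98–191 → 94 bp
Sorted largest to smallest: 94, 78, 19 bp.

94, 78, 19 bp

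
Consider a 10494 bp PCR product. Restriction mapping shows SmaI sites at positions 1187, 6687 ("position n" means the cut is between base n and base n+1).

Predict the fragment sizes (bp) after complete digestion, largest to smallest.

5500, 3807, 1187 bp

Linear molecule, 2 cuts → 3 fragments:
  1187 − 0 = 1187 bp
  6687 − 1187 = 5500 bp
  10494 − 6687 = 3807 bp
Sorted largest to smallest: 5500, 3807, 1187 bp.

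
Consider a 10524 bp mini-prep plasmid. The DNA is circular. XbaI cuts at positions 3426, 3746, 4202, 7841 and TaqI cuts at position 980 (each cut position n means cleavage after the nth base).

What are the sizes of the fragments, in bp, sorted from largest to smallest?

Combined cut positions (sorted): 980, 3426, 3746, 4202, 7841.
Circular molecule, 5 cuts → 5 fragments:
  3426 − 980 = 2446 bp
  3746 − 3426 = 320 bp
  4202 − 3746 = 456 bp
  7841 − 4202 = 3639 bp
  wrap: 10524 − 7841 + 980 = 3663 bp
Sorted largest to smallest: 3663, 3639, 2446, 456, 320 bp.

3663, 3639, 2446, 456, 320 bp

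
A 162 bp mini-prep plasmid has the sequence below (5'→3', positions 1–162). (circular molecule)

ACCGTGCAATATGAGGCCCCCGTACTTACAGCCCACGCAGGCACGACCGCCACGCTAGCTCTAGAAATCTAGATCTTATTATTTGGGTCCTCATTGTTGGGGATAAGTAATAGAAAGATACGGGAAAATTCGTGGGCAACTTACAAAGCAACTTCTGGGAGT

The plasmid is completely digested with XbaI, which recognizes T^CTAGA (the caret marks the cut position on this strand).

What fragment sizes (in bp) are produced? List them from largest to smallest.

XbaI sites (TCTAGA) start at positions 60, 68.
XbaI cuts after the first base of each site, so after positions 60, 68.
Circular molecule, 2 cuts → 2 fragments:
  61–68 → 8 bp
  69–162 then 1–60 → 94 + 60 = 154 bp
Sorted largest to smallest: 154, 8 bp.

154, 8 bp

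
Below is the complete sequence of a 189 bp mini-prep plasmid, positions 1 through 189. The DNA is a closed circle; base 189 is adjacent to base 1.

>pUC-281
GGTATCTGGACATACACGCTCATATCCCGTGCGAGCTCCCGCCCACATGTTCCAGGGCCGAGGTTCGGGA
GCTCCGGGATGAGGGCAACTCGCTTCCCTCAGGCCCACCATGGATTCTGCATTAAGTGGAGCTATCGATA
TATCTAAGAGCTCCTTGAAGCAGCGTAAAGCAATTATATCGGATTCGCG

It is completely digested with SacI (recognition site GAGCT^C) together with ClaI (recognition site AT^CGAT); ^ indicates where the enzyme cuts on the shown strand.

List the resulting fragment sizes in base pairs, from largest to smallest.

SacI sites (GAGCTC) start at positions 33, 69, 148.
SacI cuts after base 5 of each site (before the last base), so after positions 37, 73, 152.
The ClaI site (ATCGAT) starts at position 134.
ClaI cuts after base 2 of each site, so after position 135.
Combined cut positions: 37, 73, 135, 152.
Circular molecule, 4 cuts → 4 fragments:
  38–73 → 36 bp
  74–135 → 62 bp
  136–152 → 17 bp
  153–189 then 1–37 → 37 + 37 = 74 bp
Sorted largest to smallest: 74, 62, 36, 17 bp.

74, 62, 36, 17 bp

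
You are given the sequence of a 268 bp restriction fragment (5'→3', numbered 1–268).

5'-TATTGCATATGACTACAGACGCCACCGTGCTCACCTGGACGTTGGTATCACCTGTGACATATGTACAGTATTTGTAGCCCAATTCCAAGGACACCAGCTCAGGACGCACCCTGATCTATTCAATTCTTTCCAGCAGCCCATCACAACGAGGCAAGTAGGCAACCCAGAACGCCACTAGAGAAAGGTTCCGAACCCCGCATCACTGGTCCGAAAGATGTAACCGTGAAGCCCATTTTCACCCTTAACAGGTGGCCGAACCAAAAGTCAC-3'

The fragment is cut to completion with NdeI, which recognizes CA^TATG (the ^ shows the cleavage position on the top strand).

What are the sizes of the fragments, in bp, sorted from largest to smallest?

209, 52, 7 bp

NdeI sites (CATATG) start at positions 6, 58.
NdeI cuts after base 2 of each site, so after positions 7, 59.
Linear molecule, 2 cuts → 3 fragments:
  1–7 → 7 bp
  8–59 → 52 bp
  60–268 → 209 bp
Sorted largest to smallest: 209, 52, 7 bp.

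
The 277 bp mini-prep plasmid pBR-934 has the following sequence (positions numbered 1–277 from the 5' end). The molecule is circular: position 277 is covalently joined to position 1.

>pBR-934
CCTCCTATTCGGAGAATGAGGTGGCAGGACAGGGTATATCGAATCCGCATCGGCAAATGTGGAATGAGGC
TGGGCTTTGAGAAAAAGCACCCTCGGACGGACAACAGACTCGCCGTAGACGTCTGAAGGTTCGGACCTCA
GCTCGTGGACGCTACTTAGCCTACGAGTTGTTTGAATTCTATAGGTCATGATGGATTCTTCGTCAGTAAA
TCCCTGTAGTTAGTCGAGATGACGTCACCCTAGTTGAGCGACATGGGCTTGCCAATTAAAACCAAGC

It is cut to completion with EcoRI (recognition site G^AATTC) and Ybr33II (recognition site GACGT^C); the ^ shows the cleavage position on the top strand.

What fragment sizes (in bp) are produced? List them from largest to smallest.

164, 61, 52 bp

The EcoRI site (GAATTC) starts at position 174.
EcoRI cuts after the first base of each site, so after position 174.
Ybr33II sites (GACGTC) start at positions 118, 231.
Ybr33II cuts after base 5 of each site (before the last base), so after positions 122, 235.
Combined cut positions: 122, 174, 235.
Circular molecule, 3 cuts → 3 fragments:
  123–174 → 52 bp
  175–235 → 61 bp
  236–277 then 1–122 → 42 + 122 = 164 bp
Sorted largest to smallest: 164, 61, 52 bp.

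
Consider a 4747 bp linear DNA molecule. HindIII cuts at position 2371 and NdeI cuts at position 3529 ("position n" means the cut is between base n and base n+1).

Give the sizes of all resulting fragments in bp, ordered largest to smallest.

2371, 1218, 1158 bp

Combined cut positions (sorted): 2371, 3529.
Linear molecule, 2 cuts → 3 fragments:
  2371 − 0 = 2371 bp
  3529 − 2371 = 1158 bp
  4747 − 3529 = 1218 bp
Sorted largest to smallest: 2371, 1218, 1158 bp.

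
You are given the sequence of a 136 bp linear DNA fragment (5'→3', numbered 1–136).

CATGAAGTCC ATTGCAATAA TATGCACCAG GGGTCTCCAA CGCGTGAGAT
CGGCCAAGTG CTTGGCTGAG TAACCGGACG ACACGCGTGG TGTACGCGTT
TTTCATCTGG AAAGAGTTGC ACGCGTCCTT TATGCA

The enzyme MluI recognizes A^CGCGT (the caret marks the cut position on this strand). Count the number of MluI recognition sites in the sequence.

4

ACGCGT occurs starting at positions 40, 83, 94, 121.
MluI cuts at 4 sites.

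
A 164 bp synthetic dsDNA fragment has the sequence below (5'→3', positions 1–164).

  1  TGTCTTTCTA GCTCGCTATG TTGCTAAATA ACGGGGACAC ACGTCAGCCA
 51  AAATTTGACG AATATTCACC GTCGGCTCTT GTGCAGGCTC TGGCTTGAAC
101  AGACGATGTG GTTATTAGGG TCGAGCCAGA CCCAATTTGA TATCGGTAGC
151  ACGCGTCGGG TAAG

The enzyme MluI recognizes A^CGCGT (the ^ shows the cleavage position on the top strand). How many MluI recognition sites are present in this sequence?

ACGCGT occurs starting at position 151.
MluI cuts at 1 site.

1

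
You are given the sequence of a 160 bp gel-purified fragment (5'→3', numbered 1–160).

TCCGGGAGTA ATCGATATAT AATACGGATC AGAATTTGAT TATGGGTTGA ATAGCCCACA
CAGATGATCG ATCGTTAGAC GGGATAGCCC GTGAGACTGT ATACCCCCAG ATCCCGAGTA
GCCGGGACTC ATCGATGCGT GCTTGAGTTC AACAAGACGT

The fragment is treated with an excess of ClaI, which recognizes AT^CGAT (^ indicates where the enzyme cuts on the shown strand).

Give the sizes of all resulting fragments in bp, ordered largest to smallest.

ClaI sites (ATCGAT) start at positions 11, 67, 131.
ClaI cuts after base 2 of each site, so after positions 12, 68, 132.
Linear molecule, 3 cuts → 4 fragments:
  1–12 → 12 bp
  13–68 → 56 bp
  69–132 → 64 bp
  133–160 → 28 bp
Sorted largest to smallest: 64, 56, 28, 12 bp.

64, 56, 28, 12 bp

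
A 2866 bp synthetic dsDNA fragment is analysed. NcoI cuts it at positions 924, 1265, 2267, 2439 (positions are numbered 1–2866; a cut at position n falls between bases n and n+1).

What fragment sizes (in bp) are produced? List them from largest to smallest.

1002, 924, 427, 341, 172 bp

Linear molecule, 4 cuts → 5 fragments:
  924 − 0 = 924 bp
  1265 − 924 = 341 bp
  2267 − 1265 = 1002 bp
  2439 − 2267 = 172 bp
  2866 − 2439 = 427 bp
Sorted largest to smallest: 1002, 924, 427, 341, 172 bp.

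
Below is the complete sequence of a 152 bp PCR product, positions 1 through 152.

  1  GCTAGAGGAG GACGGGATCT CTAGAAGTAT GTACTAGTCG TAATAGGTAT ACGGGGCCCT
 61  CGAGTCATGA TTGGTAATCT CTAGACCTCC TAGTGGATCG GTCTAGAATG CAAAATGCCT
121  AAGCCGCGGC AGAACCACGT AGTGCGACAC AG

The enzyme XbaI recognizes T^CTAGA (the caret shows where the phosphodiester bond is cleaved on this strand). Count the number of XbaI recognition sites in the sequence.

3

TCTAGA occurs starting at positions 20, 80, 102.
XbaI cuts at 3 sites.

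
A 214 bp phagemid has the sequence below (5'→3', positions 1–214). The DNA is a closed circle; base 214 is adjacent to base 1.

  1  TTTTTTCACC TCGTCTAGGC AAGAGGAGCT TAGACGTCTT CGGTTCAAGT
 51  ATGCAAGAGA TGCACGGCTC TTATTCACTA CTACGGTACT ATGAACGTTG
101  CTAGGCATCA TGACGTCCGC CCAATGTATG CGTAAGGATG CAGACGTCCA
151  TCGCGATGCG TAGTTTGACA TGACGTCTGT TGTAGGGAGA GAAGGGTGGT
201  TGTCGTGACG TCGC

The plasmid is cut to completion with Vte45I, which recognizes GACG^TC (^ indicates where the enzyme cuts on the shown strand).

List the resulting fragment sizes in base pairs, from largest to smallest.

Vte45I sites (GACGTC) start at positions 33, 112, 143, 172, 207.
Vte45I cuts after base 4 of each site, so after positions 36, 115, 146, 175, 210.
Circular molecule, 5 cuts → 5 fragments:
  37–115 → 79 bp
  116–146 → 31 bp
  147–175 → 29 bp
  176–210 → 35 bp
  211–214 then 1–36 → 4 + 36 = 40 bp
Sorted largest to smallest: 79, 40, 35, 31, 29 bp.

79, 40, 35, 31, 29 bp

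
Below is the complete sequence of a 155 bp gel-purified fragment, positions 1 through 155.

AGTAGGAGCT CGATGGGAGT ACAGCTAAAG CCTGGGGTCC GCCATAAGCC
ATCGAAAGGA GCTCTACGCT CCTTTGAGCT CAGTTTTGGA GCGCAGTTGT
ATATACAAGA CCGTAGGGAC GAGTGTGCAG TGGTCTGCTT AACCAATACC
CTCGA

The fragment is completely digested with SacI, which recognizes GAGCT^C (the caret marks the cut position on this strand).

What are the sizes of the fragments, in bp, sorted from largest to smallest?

SacI sites (GAGCTC) start at positions 6, 59, 76.
SacI cuts after base 5 of each site (before the last base), so after positions 10, 63, 80.
Linear molecule, 3 cuts → 4 fragments:
  1–10 → 10 bp
  11–63 → 53 bp
  64–80 → 17 bp
  81–155 → 75 bp
Sorted largest to smallest: 75, 53, 17, 10 bp.

75, 53, 17, 10 bp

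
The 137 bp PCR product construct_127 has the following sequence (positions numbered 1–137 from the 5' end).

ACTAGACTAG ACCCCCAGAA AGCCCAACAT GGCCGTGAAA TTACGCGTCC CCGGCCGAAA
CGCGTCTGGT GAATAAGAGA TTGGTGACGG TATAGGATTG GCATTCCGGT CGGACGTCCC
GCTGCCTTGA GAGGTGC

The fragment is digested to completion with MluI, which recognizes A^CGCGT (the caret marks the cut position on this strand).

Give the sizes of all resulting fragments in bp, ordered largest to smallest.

MluI sites (ACGCGT) start at positions 43, 60.
MluI cuts after the first base of each site, so after positions 43, 60.
Linear molecule, 2 cuts → 3 fragments:
  1–43 → 43 bp
  44–60 → 17 bp
  61–137 → 77 bp
Sorted largest to smallest: 77, 43, 17 bp.

77, 43, 17 bp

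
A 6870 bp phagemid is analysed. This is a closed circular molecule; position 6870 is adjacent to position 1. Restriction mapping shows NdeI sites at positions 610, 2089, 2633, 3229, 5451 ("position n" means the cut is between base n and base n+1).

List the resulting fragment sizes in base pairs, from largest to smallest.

2222, 2029, 1479, 596, 544 bp

Circular molecule, 5 cuts → 5 fragments:
  2089 − 610 = 1479 bp
  2633 − 2089 = 544 bp
  3229 − 2633 = 596 bp
  5451 − 3229 = 2222 bp
  wrap: 6870 − 5451 + 610 = 2029 bp
Sorted largest to smallest: 2222, 2029, 1479, 596, 544 bp.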